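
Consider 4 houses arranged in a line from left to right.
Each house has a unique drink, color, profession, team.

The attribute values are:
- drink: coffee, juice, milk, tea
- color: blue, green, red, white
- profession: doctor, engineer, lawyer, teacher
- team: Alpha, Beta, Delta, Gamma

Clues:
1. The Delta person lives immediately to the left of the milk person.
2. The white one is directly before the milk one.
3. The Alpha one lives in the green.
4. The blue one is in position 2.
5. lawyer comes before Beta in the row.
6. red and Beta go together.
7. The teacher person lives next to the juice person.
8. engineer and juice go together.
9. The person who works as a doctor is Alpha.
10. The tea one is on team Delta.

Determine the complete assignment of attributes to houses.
Solution:

House | Drink | Color | Profession | Team
-----------------------------------------
  1   | tea | white | lawyer | Delta
  2   | milk | blue | teacher | Gamma
  3   | juice | red | engineer | Beta
  4   | coffee | green | doctor | Alpha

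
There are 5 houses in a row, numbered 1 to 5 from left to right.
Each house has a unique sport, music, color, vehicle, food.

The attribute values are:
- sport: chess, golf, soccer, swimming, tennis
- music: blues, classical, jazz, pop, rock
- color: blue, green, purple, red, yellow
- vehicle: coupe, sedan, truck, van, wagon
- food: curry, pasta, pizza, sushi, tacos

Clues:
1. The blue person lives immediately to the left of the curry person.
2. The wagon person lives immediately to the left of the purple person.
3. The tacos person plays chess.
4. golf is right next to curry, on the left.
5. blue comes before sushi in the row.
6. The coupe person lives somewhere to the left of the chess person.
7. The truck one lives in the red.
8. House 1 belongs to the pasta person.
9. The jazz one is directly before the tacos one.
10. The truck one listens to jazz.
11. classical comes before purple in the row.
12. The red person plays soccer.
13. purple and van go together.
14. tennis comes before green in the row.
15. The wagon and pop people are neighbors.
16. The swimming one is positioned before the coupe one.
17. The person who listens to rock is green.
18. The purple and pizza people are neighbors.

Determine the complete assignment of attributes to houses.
Solution:

House | Sport | Music | Color | Vehicle | Food
----------------------------------------------
  1   | golf | classical | blue | wagon | pasta
  2   | swimming | pop | purple | van | curry
  3   | tennis | blues | yellow | coupe | pizza
  4   | soccer | jazz | red | truck | sushi
  5   | chess | rock | green | sedan | tacos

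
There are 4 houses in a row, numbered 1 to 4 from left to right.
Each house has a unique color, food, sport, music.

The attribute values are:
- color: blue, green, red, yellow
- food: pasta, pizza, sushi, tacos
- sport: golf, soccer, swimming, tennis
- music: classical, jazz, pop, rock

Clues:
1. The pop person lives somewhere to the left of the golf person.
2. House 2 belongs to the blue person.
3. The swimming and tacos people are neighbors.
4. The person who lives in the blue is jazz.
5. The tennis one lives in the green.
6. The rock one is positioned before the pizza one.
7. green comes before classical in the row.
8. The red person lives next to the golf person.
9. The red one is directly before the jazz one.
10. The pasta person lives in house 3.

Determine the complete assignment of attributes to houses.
Solution:

House | Color | Food | Sport | Music
------------------------------------
  1   | red | sushi | swimming | pop
  2   | blue | tacos | golf | jazz
  3   | green | pasta | tennis | rock
  4   | yellow | pizza | soccer | classical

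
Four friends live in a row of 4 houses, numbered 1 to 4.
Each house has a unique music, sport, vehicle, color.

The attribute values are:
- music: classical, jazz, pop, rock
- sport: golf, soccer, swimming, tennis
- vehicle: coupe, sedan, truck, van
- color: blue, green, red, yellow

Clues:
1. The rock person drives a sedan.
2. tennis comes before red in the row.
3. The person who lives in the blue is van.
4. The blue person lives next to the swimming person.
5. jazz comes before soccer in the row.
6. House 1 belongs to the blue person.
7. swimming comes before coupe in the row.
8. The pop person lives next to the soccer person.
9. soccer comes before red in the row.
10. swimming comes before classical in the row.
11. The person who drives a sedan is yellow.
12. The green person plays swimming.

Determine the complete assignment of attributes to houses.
Solution:

House | Music | Sport | Vehicle | Color
---------------------------------------
  1   | jazz | tennis | van | blue
  2   | pop | swimming | truck | green
  3   | rock | soccer | sedan | yellow
  4   | classical | golf | coupe | red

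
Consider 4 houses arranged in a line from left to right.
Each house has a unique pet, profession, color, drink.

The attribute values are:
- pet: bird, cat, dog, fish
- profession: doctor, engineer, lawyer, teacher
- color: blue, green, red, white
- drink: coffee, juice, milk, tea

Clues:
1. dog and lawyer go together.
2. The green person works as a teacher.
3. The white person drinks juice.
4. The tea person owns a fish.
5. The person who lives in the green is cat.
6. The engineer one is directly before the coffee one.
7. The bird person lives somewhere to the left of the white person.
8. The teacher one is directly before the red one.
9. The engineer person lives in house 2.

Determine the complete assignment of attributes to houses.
Solution:

House | Pet | Profession | Color | Drink
----------------------------------------
  1   | cat | teacher | green | milk
  2   | fish | engineer | red | tea
  3   | bird | doctor | blue | coffee
  4   | dog | lawyer | white | juice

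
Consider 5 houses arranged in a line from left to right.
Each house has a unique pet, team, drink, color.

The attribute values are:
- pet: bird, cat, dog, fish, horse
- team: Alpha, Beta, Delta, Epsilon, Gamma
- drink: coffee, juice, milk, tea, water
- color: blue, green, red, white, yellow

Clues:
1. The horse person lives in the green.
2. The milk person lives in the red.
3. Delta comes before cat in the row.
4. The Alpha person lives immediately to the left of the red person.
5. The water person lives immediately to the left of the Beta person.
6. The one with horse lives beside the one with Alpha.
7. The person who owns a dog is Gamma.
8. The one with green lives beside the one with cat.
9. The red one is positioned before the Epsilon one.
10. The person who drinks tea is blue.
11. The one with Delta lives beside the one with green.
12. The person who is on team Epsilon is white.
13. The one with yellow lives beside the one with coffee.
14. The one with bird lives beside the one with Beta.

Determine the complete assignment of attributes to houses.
Solution:

House | Pet | Team | Drink | Color
----------------------------------
  1   | bird | Delta | water | yellow
  2   | horse | Beta | coffee | green
  3   | cat | Alpha | tea | blue
  4   | dog | Gamma | milk | red
  5   | fish | Epsilon | juice | white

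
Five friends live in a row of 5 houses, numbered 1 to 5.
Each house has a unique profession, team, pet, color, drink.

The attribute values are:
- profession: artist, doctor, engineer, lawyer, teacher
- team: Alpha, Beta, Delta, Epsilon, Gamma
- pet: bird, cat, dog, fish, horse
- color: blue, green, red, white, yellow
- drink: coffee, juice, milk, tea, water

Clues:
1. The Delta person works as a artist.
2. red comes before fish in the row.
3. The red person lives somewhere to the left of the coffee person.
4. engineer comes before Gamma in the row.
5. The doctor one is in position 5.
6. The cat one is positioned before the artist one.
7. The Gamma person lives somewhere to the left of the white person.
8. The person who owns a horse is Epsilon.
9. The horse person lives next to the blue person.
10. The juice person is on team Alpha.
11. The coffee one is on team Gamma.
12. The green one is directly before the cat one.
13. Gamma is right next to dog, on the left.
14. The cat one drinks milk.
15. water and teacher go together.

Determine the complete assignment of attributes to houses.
Solution:

House | Profession | Team | Pet | Color | Drink
-----------------------------------------------
  1   | teacher | Epsilon | horse | green | water
  2   | engineer | Beta | cat | blue | milk
  3   | artist | Delta | bird | red | tea
  4   | lawyer | Gamma | fish | yellow | coffee
  5   | doctor | Alpha | dog | white | juice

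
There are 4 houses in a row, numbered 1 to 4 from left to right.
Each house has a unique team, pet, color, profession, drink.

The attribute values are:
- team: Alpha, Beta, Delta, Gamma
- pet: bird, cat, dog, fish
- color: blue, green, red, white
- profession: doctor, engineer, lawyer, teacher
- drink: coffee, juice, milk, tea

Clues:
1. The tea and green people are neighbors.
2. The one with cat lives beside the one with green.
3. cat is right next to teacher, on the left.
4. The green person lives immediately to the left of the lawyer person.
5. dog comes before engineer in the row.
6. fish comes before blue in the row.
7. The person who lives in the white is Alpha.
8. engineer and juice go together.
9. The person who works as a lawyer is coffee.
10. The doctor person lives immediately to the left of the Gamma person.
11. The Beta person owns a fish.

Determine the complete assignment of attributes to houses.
Solution:

House | Team | Pet | Color | Profession | Drink
-----------------------------------------------
  1   | Alpha | cat | white | doctor | tea
  2   | Gamma | dog | green | teacher | milk
  3   | Beta | fish | red | lawyer | coffee
  4   | Delta | bird | blue | engineer | juice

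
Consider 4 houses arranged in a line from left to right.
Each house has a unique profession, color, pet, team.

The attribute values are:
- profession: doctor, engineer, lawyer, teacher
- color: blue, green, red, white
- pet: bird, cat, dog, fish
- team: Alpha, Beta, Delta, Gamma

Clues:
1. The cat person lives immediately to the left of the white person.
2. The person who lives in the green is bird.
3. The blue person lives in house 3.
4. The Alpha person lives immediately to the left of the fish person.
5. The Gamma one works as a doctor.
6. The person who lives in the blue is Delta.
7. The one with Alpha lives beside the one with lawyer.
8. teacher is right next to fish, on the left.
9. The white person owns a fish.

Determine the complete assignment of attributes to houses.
Solution:

House | Profession | Color | Pet | Team
---------------------------------------
  1   | teacher | red | cat | Alpha
  2   | lawyer | white | fish | Beta
  3   | engineer | blue | dog | Delta
  4   | doctor | green | bird | Gamma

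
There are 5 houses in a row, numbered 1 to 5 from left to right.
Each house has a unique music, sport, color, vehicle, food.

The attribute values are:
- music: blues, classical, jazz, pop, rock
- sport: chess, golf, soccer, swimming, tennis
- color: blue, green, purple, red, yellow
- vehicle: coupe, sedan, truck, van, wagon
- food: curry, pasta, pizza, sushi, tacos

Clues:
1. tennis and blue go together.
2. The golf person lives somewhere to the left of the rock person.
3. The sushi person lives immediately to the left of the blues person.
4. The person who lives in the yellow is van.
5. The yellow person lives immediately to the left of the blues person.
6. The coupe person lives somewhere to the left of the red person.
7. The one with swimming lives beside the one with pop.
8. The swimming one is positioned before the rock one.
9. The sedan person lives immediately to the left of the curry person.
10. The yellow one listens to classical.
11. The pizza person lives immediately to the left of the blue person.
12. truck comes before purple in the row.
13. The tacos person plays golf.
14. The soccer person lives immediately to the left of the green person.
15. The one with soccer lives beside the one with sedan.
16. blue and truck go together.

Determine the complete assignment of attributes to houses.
Solution:

House | Music | Sport | Color | Vehicle | Food
----------------------------------------------
  1   | classical | soccer | yellow | van | sushi
  2   | blues | swimming | green | sedan | pizza
  3   | pop | tennis | blue | truck | curry
  4   | jazz | golf | purple | coupe | tacos
  5   | rock | chess | red | wagon | pasta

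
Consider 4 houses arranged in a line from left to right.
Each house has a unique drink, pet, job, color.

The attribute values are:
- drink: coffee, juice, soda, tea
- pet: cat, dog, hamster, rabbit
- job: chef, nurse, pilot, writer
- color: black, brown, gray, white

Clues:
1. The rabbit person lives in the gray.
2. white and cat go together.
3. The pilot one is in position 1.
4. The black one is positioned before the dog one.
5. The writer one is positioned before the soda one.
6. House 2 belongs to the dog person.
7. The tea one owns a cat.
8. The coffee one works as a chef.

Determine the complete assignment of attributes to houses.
Solution:

House | Drink | Pet | Job | Color
---------------------------------
  1   | juice | hamster | pilot | black
  2   | coffee | dog | chef | brown
  3   | tea | cat | writer | white
  4   | soda | rabbit | nurse | gray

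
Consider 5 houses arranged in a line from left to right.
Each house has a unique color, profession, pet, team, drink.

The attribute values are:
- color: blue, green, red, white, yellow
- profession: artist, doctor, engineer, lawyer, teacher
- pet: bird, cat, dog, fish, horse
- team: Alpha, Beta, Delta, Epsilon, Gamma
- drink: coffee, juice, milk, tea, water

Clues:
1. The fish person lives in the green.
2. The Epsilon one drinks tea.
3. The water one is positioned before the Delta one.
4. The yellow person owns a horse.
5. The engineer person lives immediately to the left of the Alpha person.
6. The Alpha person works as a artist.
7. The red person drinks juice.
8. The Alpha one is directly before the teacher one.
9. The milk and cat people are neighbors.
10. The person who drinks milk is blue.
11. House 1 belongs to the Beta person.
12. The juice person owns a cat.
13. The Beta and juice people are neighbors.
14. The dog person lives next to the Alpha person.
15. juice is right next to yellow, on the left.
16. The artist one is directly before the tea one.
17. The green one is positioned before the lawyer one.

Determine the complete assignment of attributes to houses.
Solution:

House | Color | Profession | Pet | Team | Drink
-----------------------------------------------
  1   | blue | engineer | dog | Beta | milk
  2   | red | artist | cat | Alpha | juice
  3   | yellow | teacher | horse | Epsilon | tea
  4   | green | doctor | fish | Gamma | water
  5   | white | lawyer | bird | Delta | coffee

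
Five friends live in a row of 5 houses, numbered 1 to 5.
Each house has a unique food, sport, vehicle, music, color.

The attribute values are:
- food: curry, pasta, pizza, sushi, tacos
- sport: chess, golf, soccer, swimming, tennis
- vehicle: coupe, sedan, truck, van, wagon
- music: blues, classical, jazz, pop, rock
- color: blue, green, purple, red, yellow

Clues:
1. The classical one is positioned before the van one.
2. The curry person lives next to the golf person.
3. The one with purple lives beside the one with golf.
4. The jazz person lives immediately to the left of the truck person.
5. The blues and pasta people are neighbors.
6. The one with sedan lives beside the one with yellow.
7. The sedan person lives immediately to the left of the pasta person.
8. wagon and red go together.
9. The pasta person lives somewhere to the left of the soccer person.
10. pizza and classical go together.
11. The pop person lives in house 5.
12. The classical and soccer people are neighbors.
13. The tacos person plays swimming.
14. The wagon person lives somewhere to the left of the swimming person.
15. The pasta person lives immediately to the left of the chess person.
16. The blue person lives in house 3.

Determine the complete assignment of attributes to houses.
Solution:

House | Food | Sport | Vehicle | Music | Color
----------------------------------------------
  1   | curry | tennis | sedan | blues | purple
  2   | pasta | golf | coupe | jazz | yellow
  3   | pizza | chess | truck | classical | blue
  4   | sushi | soccer | wagon | rock | red
  5   | tacos | swimming | van | pop | green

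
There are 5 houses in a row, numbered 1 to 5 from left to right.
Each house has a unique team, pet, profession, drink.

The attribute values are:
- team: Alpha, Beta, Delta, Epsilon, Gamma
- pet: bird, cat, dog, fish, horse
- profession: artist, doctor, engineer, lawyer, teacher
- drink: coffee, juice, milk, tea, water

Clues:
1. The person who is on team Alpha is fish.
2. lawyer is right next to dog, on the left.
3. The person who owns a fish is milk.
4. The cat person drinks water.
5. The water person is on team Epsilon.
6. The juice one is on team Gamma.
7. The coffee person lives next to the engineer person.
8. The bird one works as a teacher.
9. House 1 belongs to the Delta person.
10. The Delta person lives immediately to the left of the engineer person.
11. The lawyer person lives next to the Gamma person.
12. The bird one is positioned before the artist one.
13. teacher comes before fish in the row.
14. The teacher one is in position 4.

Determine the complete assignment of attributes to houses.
Solution:

House | Team | Pet | Profession | Drink
---------------------------------------
  1   | Delta | horse | lawyer | coffee
  2   | Gamma | dog | engineer | juice
  3   | Epsilon | cat | doctor | water
  4   | Beta | bird | teacher | tea
  5   | Alpha | fish | artist | milk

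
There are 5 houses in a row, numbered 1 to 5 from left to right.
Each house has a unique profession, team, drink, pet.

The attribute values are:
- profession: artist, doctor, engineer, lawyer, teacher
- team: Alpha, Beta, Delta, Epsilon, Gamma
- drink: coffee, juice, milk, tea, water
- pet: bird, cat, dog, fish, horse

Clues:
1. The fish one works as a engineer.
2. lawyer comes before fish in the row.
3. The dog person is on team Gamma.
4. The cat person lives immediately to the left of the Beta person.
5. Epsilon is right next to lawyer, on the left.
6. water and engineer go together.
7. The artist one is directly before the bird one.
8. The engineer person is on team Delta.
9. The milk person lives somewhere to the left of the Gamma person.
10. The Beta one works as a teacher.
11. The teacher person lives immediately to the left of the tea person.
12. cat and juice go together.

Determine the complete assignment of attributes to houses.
Solution:

House | Profession | Team | Drink | Pet
---------------------------------------
  1   | artist | Alpha | juice | cat
  2   | teacher | Beta | milk | bird
  3   | doctor | Epsilon | tea | horse
  4   | lawyer | Gamma | coffee | dog
  5   | engineer | Delta | water | fish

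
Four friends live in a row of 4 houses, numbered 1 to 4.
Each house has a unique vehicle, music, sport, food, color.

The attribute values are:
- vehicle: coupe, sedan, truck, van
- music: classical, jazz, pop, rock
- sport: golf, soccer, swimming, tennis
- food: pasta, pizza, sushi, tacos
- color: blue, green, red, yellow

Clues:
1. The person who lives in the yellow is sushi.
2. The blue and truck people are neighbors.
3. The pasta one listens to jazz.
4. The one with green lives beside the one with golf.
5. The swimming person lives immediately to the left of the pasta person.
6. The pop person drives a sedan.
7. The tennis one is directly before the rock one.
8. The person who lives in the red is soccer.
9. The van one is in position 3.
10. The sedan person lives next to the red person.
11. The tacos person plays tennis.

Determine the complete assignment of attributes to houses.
Solution:

House | Vehicle | Music | Sport | Food | Color
----------------------------------------------
  1   | sedan | pop | swimming | pizza | blue
  2   | truck | jazz | soccer | pasta | red
  3   | van | classical | tennis | tacos | green
  4   | coupe | rock | golf | sushi | yellow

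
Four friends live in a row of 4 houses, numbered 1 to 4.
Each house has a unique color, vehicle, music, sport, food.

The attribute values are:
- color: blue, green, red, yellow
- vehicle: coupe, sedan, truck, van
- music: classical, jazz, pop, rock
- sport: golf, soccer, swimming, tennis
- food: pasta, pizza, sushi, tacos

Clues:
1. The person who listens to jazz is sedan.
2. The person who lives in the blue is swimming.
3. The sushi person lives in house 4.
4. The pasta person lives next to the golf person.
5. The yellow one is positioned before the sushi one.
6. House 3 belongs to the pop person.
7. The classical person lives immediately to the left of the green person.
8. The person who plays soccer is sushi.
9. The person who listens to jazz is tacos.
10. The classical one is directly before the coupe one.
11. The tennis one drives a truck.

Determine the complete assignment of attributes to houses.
Solution:

House | Color | Vehicle | Music | Sport | Food
----------------------------------------------
  1   | blue | sedan | jazz | swimming | tacos
  2   | yellow | truck | classical | tennis | pasta
  3   | green | coupe | pop | golf | pizza
  4   | red | van | rock | soccer | sushi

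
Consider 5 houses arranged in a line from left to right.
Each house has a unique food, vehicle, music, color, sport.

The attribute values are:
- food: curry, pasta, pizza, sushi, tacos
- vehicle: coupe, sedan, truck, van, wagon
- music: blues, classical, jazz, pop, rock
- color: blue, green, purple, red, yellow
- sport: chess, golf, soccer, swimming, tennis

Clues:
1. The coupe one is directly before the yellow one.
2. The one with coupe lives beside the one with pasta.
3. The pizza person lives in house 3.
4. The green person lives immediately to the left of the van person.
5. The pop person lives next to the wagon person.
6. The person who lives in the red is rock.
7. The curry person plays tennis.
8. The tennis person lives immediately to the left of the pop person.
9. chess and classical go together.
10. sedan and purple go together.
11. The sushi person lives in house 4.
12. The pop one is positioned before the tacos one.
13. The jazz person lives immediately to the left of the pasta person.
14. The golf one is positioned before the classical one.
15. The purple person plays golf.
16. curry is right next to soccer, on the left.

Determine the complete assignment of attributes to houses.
Solution:

House | Food | Vehicle | Music | Color | Sport
----------------------------------------------
  1   | curry | coupe | jazz | green | tennis
  2   | pasta | van | pop | yellow | soccer
  3   | pizza | wagon | rock | red | swimming
  4   | sushi | sedan | blues | purple | golf
  5   | tacos | truck | classical | blue | chess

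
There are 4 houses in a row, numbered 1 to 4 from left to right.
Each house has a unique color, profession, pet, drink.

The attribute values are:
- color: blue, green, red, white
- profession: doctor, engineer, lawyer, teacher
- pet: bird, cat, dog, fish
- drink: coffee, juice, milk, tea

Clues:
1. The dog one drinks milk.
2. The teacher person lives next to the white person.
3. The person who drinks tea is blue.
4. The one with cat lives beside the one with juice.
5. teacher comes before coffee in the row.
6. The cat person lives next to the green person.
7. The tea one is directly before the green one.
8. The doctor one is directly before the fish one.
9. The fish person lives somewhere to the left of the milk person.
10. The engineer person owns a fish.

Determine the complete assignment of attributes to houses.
Solution:

House | Color | Profession | Pet | Drink
----------------------------------------
  1   | blue | doctor | cat | tea
  2   | green | engineer | fish | juice
  3   | red | teacher | dog | milk
  4   | white | lawyer | bird | coffee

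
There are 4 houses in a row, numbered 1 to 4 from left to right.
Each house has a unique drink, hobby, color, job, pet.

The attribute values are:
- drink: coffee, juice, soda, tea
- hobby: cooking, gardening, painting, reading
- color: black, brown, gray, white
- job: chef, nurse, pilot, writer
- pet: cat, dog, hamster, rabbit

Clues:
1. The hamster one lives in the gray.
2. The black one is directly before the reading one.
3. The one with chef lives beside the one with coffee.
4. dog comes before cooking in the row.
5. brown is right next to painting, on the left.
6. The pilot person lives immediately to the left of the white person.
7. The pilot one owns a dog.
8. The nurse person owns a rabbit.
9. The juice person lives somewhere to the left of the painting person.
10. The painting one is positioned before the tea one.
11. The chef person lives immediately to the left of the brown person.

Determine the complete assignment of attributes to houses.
Solution:

House | Drink | Hobby | Color | Job | Pet
-----------------------------------------
  1   | juice | gardening | black | chef | cat
  2   | coffee | reading | brown | pilot | dog
  3   | soda | painting | white | nurse | rabbit
  4   | tea | cooking | gray | writer | hamster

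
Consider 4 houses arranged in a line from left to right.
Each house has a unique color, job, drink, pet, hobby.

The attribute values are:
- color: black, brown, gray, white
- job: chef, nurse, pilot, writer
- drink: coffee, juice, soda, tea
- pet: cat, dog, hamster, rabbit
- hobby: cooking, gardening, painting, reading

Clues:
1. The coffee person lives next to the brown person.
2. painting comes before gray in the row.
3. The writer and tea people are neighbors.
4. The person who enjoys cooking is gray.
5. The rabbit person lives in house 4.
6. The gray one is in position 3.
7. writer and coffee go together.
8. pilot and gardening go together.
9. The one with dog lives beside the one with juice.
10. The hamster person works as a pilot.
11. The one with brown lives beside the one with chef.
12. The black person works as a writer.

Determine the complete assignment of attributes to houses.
Solution:

House | Color | Job | Drink | Pet | Hobby
-----------------------------------------
  1   | black | writer | coffee | cat | painting
  2   | brown | pilot | tea | hamster | gardening
  3   | gray | chef | soda | dog | cooking
  4   | white | nurse | juice | rabbit | reading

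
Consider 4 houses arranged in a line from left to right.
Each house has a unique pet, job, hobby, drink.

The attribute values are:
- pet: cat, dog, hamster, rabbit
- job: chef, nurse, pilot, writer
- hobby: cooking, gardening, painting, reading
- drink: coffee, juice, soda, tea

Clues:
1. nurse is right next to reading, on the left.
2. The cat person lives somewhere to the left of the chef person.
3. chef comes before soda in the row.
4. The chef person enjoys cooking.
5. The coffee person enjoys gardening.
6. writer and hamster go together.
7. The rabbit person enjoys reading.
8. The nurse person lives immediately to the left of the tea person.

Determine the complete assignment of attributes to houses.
Solution:

House | Pet | Job | Hobby | Drink
---------------------------------
  1   | cat | nurse | gardening | coffee
  2   | rabbit | pilot | reading | tea
  3   | dog | chef | cooking | juice
  4   | hamster | writer | painting | soda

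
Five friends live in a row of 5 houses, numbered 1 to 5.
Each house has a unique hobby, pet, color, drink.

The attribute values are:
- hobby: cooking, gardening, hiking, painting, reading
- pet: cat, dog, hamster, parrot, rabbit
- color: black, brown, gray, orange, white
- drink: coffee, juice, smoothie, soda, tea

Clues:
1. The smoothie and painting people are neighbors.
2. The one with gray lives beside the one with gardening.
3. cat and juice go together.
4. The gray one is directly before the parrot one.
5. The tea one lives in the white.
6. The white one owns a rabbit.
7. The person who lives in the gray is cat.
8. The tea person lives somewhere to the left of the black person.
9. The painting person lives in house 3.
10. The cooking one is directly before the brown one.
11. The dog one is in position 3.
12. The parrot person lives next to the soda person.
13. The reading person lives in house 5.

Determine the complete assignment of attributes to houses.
Solution:

House | Hobby | Pet | Color | Drink
-----------------------------------
  1   | cooking | cat | gray | juice
  2   | gardening | parrot | brown | smoothie
  3   | painting | dog | orange | soda
  4   | hiking | rabbit | white | tea
  5   | reading | hamster | black | coffee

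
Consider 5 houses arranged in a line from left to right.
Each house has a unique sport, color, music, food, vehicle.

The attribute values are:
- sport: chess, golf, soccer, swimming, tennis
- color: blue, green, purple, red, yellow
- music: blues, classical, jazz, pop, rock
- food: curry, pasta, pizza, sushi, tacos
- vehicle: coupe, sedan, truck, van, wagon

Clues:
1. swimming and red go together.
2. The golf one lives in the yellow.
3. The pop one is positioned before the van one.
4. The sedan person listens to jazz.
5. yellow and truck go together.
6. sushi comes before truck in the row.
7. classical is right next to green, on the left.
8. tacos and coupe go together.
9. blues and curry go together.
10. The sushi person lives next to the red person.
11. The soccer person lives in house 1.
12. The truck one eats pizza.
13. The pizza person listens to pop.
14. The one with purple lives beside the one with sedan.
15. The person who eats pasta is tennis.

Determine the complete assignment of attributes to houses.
Solution:

House | Sport | Color | Music | Food | Vehicle
----------------------------------------------
  1   | soccer | purple | classical | tacos | coupe
  2   | chess | green | jazz | sushi | sedan
  3   | swimming | red | blues | curry | wagon
  4   | golf | yellow | pop | pizza | truck
  5   | tennis | blue | rock | pasta | van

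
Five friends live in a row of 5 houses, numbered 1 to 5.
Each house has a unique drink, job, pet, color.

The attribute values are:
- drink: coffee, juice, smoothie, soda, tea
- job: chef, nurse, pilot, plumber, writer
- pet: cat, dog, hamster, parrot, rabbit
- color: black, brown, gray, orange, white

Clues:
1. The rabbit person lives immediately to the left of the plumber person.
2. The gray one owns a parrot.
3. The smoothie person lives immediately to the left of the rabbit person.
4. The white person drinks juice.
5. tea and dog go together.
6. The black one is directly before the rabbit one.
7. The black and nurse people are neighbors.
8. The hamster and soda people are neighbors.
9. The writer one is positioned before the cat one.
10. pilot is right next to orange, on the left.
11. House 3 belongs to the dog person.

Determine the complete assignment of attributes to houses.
Solution:

House | Drink | Job | Pet | Color
---------------------------------
  1   | smoothie | pilot | hamster | black
  2   | soda | nurse | rabbit | orange
  3   | tea | plumber | dog | brown
  4   | coffee | writer | parrot | gray
  5   | juice | chef | cat | white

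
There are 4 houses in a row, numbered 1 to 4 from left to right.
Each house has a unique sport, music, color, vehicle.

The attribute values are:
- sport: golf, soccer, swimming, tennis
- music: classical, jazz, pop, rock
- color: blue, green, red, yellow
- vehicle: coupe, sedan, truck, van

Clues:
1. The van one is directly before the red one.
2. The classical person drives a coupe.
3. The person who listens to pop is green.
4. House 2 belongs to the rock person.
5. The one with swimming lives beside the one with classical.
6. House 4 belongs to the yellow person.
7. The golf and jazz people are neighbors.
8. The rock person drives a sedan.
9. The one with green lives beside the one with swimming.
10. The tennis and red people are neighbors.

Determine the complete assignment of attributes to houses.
Solution:

House | Sport | Music | Color | Vehicle
---------------------------------------
  1   | tennis | pop | green | van
  2   | swimming | rock | red | sedan
  3   | golf | classical | blue | coupe
  4   | soccer | jazz | yellow | truck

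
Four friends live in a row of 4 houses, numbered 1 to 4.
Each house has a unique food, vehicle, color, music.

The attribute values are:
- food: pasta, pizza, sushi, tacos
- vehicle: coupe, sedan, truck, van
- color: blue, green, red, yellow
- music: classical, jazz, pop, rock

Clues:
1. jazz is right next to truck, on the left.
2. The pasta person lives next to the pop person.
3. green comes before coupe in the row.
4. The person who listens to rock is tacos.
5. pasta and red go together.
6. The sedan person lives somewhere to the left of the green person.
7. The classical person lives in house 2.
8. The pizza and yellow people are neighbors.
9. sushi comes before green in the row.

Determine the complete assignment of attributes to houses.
Solution:

House | Food | Vehicle | Color | Music
--------------------------------------
  1   | sushi | sedan | blue | jazz
  2   | pasta | truck | red | classical
  3   | pizza | van | green | pop
  4   | tacos | coupe | yellow | rock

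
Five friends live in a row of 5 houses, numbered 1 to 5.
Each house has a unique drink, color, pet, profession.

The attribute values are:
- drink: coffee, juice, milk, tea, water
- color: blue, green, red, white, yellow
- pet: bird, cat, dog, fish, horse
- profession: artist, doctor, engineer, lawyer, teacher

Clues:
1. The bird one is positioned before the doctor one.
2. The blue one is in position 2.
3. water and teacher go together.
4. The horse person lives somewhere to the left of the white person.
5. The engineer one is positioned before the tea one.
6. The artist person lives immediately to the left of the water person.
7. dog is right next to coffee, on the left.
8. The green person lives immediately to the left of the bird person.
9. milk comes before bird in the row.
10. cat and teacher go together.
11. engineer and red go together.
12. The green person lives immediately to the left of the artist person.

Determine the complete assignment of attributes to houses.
Solution:

House | Drink | Color | Pet | Profession
----------------------------------------
  1   | milk | green | dog | lawyer
  2   | coffee | blue | bird | artist
  3   | water | yellow | cat | teacher
  4   | juice | red | horse | engineer
  5   | tea | white | fish | doctor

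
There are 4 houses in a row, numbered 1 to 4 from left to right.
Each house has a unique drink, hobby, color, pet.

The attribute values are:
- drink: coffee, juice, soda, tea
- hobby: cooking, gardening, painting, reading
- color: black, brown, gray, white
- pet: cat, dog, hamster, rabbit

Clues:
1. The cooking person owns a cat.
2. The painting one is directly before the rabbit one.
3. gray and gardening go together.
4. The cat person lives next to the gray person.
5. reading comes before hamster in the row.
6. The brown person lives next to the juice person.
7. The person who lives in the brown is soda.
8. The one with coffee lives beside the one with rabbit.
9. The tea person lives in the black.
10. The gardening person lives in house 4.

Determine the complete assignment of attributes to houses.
Solution:

House | Drink | Hobby | Color | Pet
-----------------------------------
  1   | coffee | painting | white | dog
  2   | tea | reading | black | rabbit
  3   | soda | cooking | brown | cat
  4   | juice | gardening | gray | hamster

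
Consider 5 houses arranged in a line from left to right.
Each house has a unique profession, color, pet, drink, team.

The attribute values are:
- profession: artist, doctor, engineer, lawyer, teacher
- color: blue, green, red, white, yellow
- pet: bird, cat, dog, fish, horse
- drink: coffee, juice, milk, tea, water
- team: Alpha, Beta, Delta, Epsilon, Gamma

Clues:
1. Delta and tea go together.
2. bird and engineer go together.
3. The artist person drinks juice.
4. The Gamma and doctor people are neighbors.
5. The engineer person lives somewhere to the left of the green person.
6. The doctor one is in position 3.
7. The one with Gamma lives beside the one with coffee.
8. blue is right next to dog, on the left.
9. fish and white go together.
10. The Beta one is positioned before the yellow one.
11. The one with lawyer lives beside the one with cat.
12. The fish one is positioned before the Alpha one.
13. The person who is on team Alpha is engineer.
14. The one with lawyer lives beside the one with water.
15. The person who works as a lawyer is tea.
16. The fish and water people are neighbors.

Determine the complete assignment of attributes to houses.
Solution:

House | Profession | Color | Pet | Drink | Team
-----------------------------------------------
  1   | lawyer | white | fish | tea | Delta
  2   | teacher | blue | cat | water | Gamma
  3   | doctor | red | dog | coffee | Beta
  4   | engineer | yellow | bird | milk | Alpha
  5   | artist | green | horse | juice | Epsilon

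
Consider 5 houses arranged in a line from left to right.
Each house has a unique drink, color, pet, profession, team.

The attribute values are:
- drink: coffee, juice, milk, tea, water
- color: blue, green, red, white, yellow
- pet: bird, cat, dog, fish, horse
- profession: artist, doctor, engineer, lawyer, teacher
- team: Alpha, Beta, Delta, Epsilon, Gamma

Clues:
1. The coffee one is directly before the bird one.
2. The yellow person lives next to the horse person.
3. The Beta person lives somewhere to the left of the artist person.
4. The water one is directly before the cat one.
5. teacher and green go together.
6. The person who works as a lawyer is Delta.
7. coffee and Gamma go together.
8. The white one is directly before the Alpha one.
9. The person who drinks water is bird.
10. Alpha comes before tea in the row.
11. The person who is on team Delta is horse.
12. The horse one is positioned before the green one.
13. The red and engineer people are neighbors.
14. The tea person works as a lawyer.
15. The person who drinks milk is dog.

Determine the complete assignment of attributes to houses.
Solution:

House | Drink | Color | Pet | Profession | Team
-----------------------------------------------
  1   | coffee | red | fish | doctor | Gamma
  2   | water | white | bird | engineer | Beta
  3   | juice | yellow | cat | artist | Alpha
  4   | tea | blue | horse | lawyer | Delta
  5   | milk | green | dog | teacher | Epsilon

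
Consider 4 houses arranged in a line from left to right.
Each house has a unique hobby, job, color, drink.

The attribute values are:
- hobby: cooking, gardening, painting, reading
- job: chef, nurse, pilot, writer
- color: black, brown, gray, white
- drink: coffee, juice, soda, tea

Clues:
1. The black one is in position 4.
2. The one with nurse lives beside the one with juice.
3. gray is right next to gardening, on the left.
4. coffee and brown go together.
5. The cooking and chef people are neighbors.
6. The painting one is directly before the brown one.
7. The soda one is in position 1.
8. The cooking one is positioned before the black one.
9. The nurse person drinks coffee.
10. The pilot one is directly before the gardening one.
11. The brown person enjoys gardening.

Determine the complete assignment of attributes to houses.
Solution:

House | Hobby | Job | Color | Drink
-----------------------------------
  1   | painting | pilot | gray | soda
  2   | gardening | nurse | brown | coffee
  3   | cooking | writer | white | juice
  4   | reading | chef | black | tea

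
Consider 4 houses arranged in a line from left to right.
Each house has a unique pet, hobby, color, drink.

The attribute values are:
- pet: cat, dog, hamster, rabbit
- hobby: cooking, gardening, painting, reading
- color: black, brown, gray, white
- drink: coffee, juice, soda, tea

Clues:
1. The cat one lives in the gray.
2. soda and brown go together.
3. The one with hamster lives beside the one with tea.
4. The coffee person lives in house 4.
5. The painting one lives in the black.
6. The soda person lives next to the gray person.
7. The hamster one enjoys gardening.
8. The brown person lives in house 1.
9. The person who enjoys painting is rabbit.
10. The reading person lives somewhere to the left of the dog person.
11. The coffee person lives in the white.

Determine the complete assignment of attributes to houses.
Solution:

House | Pet | Hobby | Color | Drink
-----------------------------------
  1   | hamster | gardening | brown | soda
  2   | cat | reading | gray | tea
  3   | rabbit | painting | black | juice
  4   | dog | cooking | white | coffee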